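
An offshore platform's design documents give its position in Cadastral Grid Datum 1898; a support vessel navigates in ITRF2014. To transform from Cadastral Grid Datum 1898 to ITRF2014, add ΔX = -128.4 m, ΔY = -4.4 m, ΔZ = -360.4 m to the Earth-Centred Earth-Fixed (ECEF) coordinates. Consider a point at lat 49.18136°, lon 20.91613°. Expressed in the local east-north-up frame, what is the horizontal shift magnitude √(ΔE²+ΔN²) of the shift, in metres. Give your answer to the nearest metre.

150 m

At φ = 49.18136°, λ = 20.91613°: sin φ = 0.756782, cos φ = 0.653667, sin λ = 0.357001, cos λ = 0.934104.
ΔE = −sin λ·ΔX + cos λ·ΔY = −(0.357001)·(-128.4) + (0.934104)·(-4.4) = 41.73 m.
ΔN = −sin φ cos λ·ΔX − sin φ sin λ·ΔY + cos φ·ΔZ = −(0.756782)(0.934104)(-128.4) − (0.756782)(0.357001)(-4.4) + (0.653667)(-360.4) = -143.63 m.
Horizontal magnitude = √(ΔE² + ΔN²) = √(41.73² + (-143.63)²) = 149.56 m.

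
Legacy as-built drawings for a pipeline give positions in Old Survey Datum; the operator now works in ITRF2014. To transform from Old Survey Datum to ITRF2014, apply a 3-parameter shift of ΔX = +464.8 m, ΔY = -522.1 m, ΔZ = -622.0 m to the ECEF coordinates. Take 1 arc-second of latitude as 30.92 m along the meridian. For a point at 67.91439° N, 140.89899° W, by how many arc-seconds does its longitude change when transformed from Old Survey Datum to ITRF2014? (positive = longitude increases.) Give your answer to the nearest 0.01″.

Δλ = 60.07″

sin φ = 0.926623, cos φ = 0.375992, sin λ = -0.630689, cos λ = -0.776035.
East component: ΔE = −sin λ·ΔX + cos λ·ΔY = −(-0.630689)(464.8) + (-0.776035)(-522.1) = 698.31 m.
1° of latitude spans 3600 × 30.92 = 111312 m; at latitude φ, 1° of longitude spans that × cos φ = 41852.4 m, so Δλ = 698.31 / 41852.4 × 3600 = 60.066″.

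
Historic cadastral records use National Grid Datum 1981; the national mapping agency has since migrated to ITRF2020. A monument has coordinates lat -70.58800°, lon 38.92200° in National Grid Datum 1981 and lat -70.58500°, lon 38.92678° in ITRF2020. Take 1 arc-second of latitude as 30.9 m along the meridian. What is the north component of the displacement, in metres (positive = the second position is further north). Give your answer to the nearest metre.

ΔN = 334 m

Δφ = -70.58500° − -70.58800° = +0.00300°; Δλ = 38.92678° − 38.92200° = +0.00478°.
1° of latitude = 3600 × 30.90 = 111240 m.
ΔN = Δφ × 111240 = 333.7 m; ΔE = Δλ × 111240 × cos(-70.58800°) = +0.00478 × 111240 × 0.332359 = 176.7 m.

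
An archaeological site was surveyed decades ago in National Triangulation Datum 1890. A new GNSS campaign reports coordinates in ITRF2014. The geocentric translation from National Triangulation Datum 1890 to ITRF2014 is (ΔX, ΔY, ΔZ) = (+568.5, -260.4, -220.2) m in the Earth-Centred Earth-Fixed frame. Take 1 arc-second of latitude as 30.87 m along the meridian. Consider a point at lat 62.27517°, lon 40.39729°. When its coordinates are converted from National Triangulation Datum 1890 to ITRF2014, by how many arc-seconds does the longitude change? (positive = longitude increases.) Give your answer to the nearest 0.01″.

sin φ = 0.885192, cos φ = 0.465226, sin λ = 0.648084, cos λ = 0.761569.
East component: ΔE = −sin λ·ΔX + cos λ·ΔY = −(0.648084)(568.5) + (0.761569)(-260.4) = -566.75 m.
1° of latitude spans 3600 × 30.87 = 111132 m; at latitude φ, 1° of longitude spans that × cos φ = 51701.5 m, so Δλ = -566.75 / 51701.5 × 3600 = -39.463″.

Δλ = -39.46″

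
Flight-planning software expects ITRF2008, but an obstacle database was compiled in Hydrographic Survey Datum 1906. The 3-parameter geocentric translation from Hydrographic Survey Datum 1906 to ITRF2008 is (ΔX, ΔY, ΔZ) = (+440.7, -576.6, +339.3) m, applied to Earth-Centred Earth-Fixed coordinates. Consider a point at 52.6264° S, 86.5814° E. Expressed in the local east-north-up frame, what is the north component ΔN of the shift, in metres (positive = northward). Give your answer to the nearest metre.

ΔN = -231 m

At φ = -52.6264°, λ = 86.5814°: sin φ = -0.794694, cos φ = 0.607010, sin λ = 0.998221, cos λ = 0.059630.
ΔN = −sin φ cos λ·ΔX − sin φ sin λ·ΔY + cos φ·ΔZ = −(-0.794694)(0.059630)(440.7) − (-0.794694)(0.998221)(-576.6) + (0.607010)(339.3) = -230.56 m.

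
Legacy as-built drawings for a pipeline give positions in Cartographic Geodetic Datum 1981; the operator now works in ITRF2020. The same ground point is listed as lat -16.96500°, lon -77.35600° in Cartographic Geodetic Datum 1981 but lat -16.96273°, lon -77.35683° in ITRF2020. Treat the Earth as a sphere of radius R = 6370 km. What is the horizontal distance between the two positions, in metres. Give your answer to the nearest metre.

Δφ = -16.96273° − -16.96500° = +0.00227°; Δλ = -77.35683° − -77.35600° = -0.00083°.
1° along a meridian = πR/180 = 111177 m.
ΔN = Δφ × 111177 = 252.4 m; ΔE = Δλ × 111177 × cos(-16.96500°) = -0.00083 × 111177 × 0.956483 = -88.3 m.
Distance = √(ΔE² + ΔN²) = √((-88.3)² + 252.4²) = 267.4 m.

267 m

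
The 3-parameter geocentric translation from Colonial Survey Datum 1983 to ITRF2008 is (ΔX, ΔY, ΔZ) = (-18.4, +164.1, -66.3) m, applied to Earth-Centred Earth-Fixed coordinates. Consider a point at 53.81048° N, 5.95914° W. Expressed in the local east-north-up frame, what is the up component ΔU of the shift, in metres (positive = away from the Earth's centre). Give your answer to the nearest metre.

At φ = 53.81048°, λ = -5.95914°: sin φ = 0.807068, cos φ = 0.590458, sin λ = -0.103819, cos λ = 0.994596.
ΔU = cos φ cos λ·ΔX + cos φ sin λ·ΔY + sin φ·ΔZ = (0.590458)(0.994596)(-18.4) + (0.590458)(-0.103819)(164.1) + (0.807068)(-66.3) = -74.37 m.

ΔU = -74 m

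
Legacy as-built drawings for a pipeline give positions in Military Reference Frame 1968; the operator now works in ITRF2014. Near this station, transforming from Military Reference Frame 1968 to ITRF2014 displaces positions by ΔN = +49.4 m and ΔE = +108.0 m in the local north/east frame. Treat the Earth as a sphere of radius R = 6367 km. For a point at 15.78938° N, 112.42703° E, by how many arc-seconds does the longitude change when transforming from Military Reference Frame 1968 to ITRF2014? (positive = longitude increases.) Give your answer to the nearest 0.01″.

At latitude 15.78938°, cos φ = 0.962268.
One radian of longitude at latitude φ spans R cos φ, so Δλ = ΔE / (R cos φ) = 108.0 / (6367000 × 0.962268) = 1.7628e-05 rad = 3.636″.

Δλ = 3.64″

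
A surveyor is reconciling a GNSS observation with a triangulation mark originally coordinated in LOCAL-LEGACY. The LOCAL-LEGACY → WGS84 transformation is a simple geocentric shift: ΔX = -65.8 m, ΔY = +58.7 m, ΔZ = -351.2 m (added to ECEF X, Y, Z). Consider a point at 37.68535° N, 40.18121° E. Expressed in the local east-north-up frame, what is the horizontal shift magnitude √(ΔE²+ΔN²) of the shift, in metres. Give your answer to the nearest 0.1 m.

At φ = 37.68535°, λ = 40.18121°: sin φ = 0.611325, cos φ = 0.791380, sin λ = 0.645207, cos λ = 0.764008.
ΔE = −sin λ·ΔX + cos λ·ΔY = −(0.645207)·(-65.8) + (0.764008)·(58.7) = 87.30 m.
ΔN = −sin φ cos λ·ΔX − sin φ sin λ·ΔY + cos φ·ΔZ = −(0.611325)(0.764008)(-65.8) − (0.611325)(0.645207)(58.7) + (0.791380)(-351.2) = -270.35 m.
Horizontal magnitude = √(ΔE² + ΔN²) = √(87.30² + (-270.35)²) = 284.10 m.

284.1 m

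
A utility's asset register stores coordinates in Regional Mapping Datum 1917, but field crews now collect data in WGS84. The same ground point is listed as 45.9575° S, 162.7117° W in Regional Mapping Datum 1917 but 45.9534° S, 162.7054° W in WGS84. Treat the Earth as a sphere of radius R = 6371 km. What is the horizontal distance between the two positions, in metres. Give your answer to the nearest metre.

Δφ = -45.9534° − -45.9575° = +0.0041°; Δλ = -162.7054° − -162.7117° = +0.0063°.
1° along a meridian = πR/180 = 111195 m.
ΔN = Δφ × 111195 = 455.9 m; ΔE = Δλ × 111195 × cos(-45.9575°) = +0.0063 × 111195 × 0.695192 = 487.0 m.
Distance = √(ΔE² + ΔN²) = √(487.0² + 455.9²) = 667.1 m.

667 m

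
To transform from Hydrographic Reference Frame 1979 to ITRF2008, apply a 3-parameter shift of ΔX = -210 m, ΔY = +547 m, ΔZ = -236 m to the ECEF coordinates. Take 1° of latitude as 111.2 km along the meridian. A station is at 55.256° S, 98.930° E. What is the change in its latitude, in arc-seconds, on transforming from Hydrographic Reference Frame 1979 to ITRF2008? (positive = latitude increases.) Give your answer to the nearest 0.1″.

sin φ = -0.821707, cos φ = 0.569911, sin λ = 0.987879, cos λ = -0.155228.
North component: ΔN = −sin φ cos λ·ΔX − sin φ sin λ·ΔY + cos φ·ΔZ = −(-0.821707)(-0.155228)(-210) − (-0.821707)(0.987879)(547) + (0.569911)(-236) = 336.31 m.
1° of latitude spans 111200 m, so Δφ = 336.31 / 111200 × 3600 = 10.888″.

Δφ = 10.9″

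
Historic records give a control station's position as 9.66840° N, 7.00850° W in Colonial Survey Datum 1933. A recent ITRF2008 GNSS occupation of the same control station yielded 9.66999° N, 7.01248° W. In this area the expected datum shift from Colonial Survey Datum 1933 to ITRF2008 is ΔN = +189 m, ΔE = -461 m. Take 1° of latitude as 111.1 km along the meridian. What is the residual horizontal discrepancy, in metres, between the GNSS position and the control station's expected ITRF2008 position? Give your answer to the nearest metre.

28 m

Observed coordinate differences: Δφ = +0.00159°, Δλ = -0.00398°.
Converting to metres (1° lat = 111100 m, cos φ = 0.985796): observed ΔN = 176.6 m, observed ΔE = -435.9 m.
Subtracting the expected shift leaves a residual of 176.6 − (189) = -12.4 m north and -435.9 − (-461) = 25.1 m east.
Residual distance = √((-12.4)² + 25.1²) = 28.0 m.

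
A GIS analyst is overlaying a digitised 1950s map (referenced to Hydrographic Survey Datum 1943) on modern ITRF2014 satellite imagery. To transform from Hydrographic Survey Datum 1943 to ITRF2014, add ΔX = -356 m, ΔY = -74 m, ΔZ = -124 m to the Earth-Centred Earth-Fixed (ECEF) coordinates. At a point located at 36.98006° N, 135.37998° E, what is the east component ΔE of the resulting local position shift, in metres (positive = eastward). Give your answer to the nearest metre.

ΔE = 303 m

The local east axis at (φ, λ) is (−sin λ, cos λ, 0), so ΔE = −sin(135.37998°)·(-356) + cos(135.37998°)·(-74) = 302.73 m.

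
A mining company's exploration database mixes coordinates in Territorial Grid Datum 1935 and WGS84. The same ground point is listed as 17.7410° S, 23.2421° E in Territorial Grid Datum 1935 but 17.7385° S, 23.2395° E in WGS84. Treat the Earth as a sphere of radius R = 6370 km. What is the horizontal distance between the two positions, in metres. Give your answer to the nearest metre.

Δφ = -17.7385° − -17.7410° = +0.0025°; Δλ = 23.2395° − 23.2421° = -0.0026°.
1° along a meridian = πR/180 = 111177 m.
ΔN = Δφ × 111177 = 277.9 m; ΔE = Δλ × 111177 × cos(-17.7410°) = -0.0026 × 111177 × 0.952444 = -275.3 m.
Distance = √(ΔE² + ΔN²) = √((-275.3)² + 277.9²) = 391.2 m.

391 m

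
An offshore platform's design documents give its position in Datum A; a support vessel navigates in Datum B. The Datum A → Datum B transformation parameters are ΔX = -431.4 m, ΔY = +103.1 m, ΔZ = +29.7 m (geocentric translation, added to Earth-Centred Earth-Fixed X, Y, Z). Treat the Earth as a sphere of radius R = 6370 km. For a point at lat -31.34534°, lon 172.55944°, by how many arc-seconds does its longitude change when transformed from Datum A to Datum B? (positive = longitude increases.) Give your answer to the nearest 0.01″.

sin φ = -0.520195, cos φ = 0.854047, sin λ = 0.129498, cos λ = -0.991580.
East component: ΔE = −sin λ·ΔX + cos λ·ΔY = −(0.129498)(-431.4) + (-0.991580)(103.1) = -46.37 m.
1° of latitude spans πR/180 = 111177 m; at latitude φ, 1° of longitude spans that × cos φ = 94950.8 m, so Δλ = -46.37 / 94950.8 × 3600 = -1.758″.

Δλ = -1.76″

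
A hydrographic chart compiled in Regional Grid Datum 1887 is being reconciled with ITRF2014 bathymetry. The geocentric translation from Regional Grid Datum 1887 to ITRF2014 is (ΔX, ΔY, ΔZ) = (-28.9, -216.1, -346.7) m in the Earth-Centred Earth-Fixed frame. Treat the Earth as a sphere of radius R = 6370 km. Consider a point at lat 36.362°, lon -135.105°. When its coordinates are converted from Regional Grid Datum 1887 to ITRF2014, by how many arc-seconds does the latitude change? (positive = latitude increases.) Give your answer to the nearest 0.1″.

sin φ = 0.592885, cos φ = 0.805287, sin λ = -0.705810, cos λ = -0.708401.
North component: ΔN = −sin φ cos λ·ΔX − sin φ sin λ·ΔY + cos φ·ΔZ = −(0.592885)(-0.708401)(-28.9) − (0.592885)(-0.705810)(-216.1) + (0.805287)(-346.7) = -381.76 m.
1° of latitude spans πR/180 = 111177 m, so Δφ = -381.76 / 111177 × 3600 = -12.362″.

Δφ = -12.4″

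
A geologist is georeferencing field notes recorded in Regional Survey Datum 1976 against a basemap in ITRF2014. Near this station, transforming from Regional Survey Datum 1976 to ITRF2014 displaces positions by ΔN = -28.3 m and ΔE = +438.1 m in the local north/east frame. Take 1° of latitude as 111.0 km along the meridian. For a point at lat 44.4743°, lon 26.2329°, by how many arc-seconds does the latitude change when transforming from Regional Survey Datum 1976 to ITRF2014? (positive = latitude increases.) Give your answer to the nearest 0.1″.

Δφ = -0.9″

1° of latitude = 111.0 km, so Δφ = -28.3 / 111000 = -0.0002550° = -0.918″.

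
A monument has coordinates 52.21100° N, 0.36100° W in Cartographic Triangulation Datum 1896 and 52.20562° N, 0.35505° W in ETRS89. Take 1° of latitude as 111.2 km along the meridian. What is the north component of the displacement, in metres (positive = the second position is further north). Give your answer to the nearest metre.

ΔN = -598 m

Δφ = 52.20562° − 52.21100° = -0.00538°; Δλ = -0.35505° − -0.36100° = +0.00595°.
ΔN = Δφ × 111200 = -598.3 m; ΔE = Δλ × 111200 × cos(52.21100°) = +0.00595 × 111200 × 0.612755 = 405.4 m.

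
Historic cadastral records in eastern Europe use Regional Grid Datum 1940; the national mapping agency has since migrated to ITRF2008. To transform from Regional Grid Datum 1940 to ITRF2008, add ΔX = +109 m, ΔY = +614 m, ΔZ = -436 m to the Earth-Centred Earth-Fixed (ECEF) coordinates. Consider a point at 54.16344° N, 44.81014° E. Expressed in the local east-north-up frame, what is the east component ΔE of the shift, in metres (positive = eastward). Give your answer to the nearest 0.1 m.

ΔE = 358.8 m

At φ = 54.16344°, λ = 44.81014°: sin φ = 0.810690, cos φ = 0.585475, sin λ = 0.704760, cos λ = 0.709446.
ΔE = −sin λ·ΔX + cos λ·ΔY = −(0.704760)·(109) + (0.709446)·(614) = 358.78 m.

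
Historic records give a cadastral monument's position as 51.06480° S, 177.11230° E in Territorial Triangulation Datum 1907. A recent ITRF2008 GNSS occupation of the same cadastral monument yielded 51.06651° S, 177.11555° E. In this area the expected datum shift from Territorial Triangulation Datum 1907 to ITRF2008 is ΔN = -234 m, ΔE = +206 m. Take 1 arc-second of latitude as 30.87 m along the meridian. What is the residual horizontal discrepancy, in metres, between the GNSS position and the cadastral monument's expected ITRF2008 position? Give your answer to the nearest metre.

49 m

Observed coordinate differences: Δφ = -0.00171°, Δλ = +0.00325°.
Converting to metres (1° lat = 111132 m, cos φ = 0.628441): observed ΔN = -190.0 m, observed ΔE = 227.0 m.
Subtracting the expected shift leaves a residual of -190.0 − (-234) = 44.0 m north and 227.0 − (206) = 21.0 m east.
Residual distance = √(44.0² + 21.0²) = 48.7 m.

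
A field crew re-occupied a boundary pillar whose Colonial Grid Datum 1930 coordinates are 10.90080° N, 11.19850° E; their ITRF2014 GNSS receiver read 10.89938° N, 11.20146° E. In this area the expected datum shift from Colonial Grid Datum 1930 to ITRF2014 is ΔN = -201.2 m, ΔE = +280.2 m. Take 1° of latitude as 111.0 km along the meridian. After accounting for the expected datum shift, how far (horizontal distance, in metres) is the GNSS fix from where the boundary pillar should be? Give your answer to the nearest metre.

Observed coordinate differences: Δφ = -0.00142°, Δλ = +0.00296°.
Converting to metres (1° lat = 111000 m, cos φ = 0.981956): observed ΔN = -157.6 m, observed ΔE = 322.6 m.
Subtracting the expected shift leaves a residual of -157.6 − (-201.2) = 43.6 m north and 322.6 − (280.2) = 42.4 m east.
Residual distance = √(43.6² + 42.4²) = 60.8 m.

61 m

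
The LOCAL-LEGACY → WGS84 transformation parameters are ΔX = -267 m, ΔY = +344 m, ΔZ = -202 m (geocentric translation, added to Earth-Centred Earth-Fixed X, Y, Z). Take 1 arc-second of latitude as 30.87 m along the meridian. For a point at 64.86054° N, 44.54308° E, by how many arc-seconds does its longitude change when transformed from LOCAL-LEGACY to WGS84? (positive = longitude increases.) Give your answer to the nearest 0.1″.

sin φ = 0.905276, cos φ = 0.424823, sin λ = 0.701445, cos λ = 0.712723.
East component: ΔE = −sin λ·ΔX + cos λ·ΔY = −(0.701445)(-267) + (0.712723)(344) = 432.46 m.
1° of latitude spans 3600 × 30.87 = 111132 m; at latitude φ, 1° of longitude spans that × cos φ = 47211.4 m, so Δλ = 432.46 / 47211.4 × 3600 = 32.976″.

Δλ = 33.0″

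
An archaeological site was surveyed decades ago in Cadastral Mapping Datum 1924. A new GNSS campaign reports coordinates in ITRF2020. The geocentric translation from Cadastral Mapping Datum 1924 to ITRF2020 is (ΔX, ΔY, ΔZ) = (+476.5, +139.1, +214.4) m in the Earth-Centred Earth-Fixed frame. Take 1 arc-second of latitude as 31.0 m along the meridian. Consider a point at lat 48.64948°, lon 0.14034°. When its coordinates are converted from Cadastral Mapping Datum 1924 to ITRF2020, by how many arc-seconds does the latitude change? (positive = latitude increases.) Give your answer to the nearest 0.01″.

Δφ = -6.98″

sin φ = 0.750682, cos φ = 0.660664, sin λ = 0.002449, cos λ = 0.999997.
North component: ΔN = −sin φ cos λ·ΔX − sin φ sin λ·ΔY + cos φ·ΔZ = −(0.750682)(0.999997)(476.5) − (0.750682)(0.002449)(139.1) + (0.660664)(214.4) = -216.31 m.
1° of latitude spans 3600 × 31.00 = 111600 m, so Δφ = -216.31 / 111600 × 3600 = -6.978″.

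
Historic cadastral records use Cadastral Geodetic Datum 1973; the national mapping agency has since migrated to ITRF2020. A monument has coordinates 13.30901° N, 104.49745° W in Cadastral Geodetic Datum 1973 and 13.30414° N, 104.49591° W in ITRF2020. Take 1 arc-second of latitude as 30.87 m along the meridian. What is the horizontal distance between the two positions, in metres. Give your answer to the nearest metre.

Δφ = 13.30414° − 13.30901° = -0.00487°; Δλ = -104.49591° − -104.49745° = +0.00154°.
1° of latitude = 3600 × 30.87 = 111132 m.
ΔN = Δφ × 111132 = -541.2 m; ΔE = Δλ × 111132 × cos(13.30901°) = +0.00154 × 111132 × 0.973143 = 166.5 m.
Distance = √(ΔE² + ΔN²) = √(166.5² + (-541.2)²) = 566.3 m.

566 m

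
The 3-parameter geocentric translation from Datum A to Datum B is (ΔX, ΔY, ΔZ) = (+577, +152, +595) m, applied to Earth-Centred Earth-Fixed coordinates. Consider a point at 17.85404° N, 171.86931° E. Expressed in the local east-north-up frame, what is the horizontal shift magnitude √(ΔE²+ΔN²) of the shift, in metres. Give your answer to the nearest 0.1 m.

770.7 m

At φ = 17.85404°, λ = 171.86931°: sin φ = 0.306593, cos φ = 0.951841, sin λ = 0.141432, cos λ = -0.989948.
ΔE = −sin λ·ΔX + cos λ·ΔY = −(0.141432)·(577) + (-0.989948)·(152) = -232.08 m.
ΔN = −sin φ cos λ·ΔX − sin φ sin λ·ΔY + cos φ·ΔZ = −(0.306593)(-0.989948)(577) − (0.306593)(0.141432)(152) + (0.951841)(595) = 734.88 m.
Horizontal magnitude = √(ΔE² + ΔN²) = √((-232.08)² + 734.88²) = 770.66 m.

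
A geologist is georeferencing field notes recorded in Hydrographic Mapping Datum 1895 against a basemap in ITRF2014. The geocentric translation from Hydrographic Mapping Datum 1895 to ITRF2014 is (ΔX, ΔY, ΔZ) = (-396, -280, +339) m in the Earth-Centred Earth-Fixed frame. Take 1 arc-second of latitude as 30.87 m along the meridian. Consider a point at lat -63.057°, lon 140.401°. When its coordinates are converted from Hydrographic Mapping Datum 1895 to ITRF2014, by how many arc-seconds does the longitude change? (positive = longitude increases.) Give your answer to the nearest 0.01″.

sin φ = -0.891458, cos φ = 0.453104, sin λ = 0.637411, cos λ = -0.770524.
East component: ΔE = −sin λ·ΔX + cos λ·ΔY = −(0.637411)(-396) + (-0.770524)(-280) = 468.16 m.
1° of latitude spans 3600 × 30.87 = 111132 m; at latitude φ, 1° of longitude spans that × cos φ = 50354.3 m, so Δλ = 468.16 / 50354.3 × 3600 = 33.470″.

Δλ = 33.47″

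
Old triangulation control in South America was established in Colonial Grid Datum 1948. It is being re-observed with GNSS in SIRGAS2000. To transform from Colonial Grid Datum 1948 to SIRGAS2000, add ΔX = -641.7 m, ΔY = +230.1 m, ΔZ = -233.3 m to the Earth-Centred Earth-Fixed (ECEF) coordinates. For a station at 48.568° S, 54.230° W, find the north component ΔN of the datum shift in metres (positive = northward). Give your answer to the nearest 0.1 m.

ΔN = -575.6 m

At φ = -48.568°, λ = -54.230°: sin φ = -0.749742, cos φ = 0.661731, sin λ = -0.811370, cos λ = 0.584533.
ΔN = −sin φ cos λ·ΔX − sin φ sin λ·ΔY + cos φ·ΔZ = −(-0.749742)(0.584533)(-641.7) − (-0.749742)(-0.811370)(230.1) + (0.661731)(-233.3) = -575.58 m.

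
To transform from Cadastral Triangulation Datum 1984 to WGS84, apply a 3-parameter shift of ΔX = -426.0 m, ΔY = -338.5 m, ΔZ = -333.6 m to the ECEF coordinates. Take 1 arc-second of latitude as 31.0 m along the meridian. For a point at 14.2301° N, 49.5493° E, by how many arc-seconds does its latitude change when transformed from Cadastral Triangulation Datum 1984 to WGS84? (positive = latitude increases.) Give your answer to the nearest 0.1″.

sin φ = 0.245817, cos φ = 0.969316, sin λ = 0.760964, cos λ = 0.648794.
North component: ΔN = −sin φ cos λ·ΔX − sin φ sin λ·ΔY + cos φ·ΔZ = −(0.245817)(0.648794)(-426.0) − (0.245817)(0.760964)(-338.5) + (0.969316)(-333.6) = -192.10 m.
1° of latitude spans 3600 × 31.00 = 111600 m, so Δφ = -192.10 / 111600 × 3600 = -6.197″.

Δφ = -6.2″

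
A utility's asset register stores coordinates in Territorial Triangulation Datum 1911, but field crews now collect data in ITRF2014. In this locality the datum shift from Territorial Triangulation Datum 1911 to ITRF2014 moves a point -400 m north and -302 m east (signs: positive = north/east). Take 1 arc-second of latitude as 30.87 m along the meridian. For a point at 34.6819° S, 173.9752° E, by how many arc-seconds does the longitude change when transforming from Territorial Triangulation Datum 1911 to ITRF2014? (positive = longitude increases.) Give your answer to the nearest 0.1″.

Δλ = -11.9″

At latitude -34.6819°, cos φ = 0.822324.
1″ of longitude at this latitude = 30.87 × cos φ = 25.3851 m, so Δλ = -302.0 / 25.3851 = -11.897″.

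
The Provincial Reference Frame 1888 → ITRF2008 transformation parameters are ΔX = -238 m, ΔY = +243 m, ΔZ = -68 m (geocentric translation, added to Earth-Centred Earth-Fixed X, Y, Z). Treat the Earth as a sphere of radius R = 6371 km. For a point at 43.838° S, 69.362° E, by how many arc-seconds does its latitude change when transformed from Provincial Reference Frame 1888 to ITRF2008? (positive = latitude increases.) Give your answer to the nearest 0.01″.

sin φ = -0.692622, cos φ = 0.721301, sin λ = 0.935826, cos λ = 0.352462.
North component: ΔN = −sin φ cos λ·ΔX − sin φ sin λ·ΔY + cos φ·ΔZ = −(-0.692622)(0.352462)(-238) − (-0.692622)(0.935826)(243) + (0.721301)(-68) = 50.36 m.
1° of latitude spans πR/180 = 111195 m, so Δφ = 50.36 / 111195 × 3600 = 1.630″.

Δφ = 1.63″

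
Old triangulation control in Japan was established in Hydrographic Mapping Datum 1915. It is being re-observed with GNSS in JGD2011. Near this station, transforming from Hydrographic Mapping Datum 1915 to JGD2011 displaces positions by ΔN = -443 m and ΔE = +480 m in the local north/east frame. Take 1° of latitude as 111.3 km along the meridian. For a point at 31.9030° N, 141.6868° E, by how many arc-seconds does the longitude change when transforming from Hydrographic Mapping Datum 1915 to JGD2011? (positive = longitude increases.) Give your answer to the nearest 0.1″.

Δλ = 18.3″

At latitude 31.9030°, cos φ = 0.848944.
1° of longitude at this latitude = 111.3 × cos φ = 94.49 km, so Δλ = 480.0 / 94487.5 = 0.0050800° = 18.288″.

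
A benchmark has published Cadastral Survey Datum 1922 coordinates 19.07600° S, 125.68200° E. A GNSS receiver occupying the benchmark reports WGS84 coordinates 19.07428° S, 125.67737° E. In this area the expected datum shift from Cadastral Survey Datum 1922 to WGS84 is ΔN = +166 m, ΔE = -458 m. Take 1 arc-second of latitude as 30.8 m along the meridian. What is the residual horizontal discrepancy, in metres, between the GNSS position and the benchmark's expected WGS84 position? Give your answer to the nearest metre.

Observed coordinate differences: Δφ = +0.00172°, Δλ = -0.00463°.
Converting to metres (1° lat = 110880 m, cos φ = 0.945086): observed ΔN = 190.7 m, observed ΔE = -485.2 m.
Subtracting the expected shift leaves a residual of 190.7 − (166) = 24.7 m north and -485.2 − (-458) = -27.2 m east.
Residual distance = √(24.7² + (-27.2)²) = 36.7 m.

37 m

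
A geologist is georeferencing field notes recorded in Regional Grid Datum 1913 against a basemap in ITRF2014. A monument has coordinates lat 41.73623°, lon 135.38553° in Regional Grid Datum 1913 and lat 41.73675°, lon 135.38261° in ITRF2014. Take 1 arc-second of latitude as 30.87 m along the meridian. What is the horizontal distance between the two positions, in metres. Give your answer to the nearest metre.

249 m

Δφ = 41.73675° − 41.73623° = +0.00052°; Δλ = 135.38261° − 135.38553° = -0.00292°.
1° of latitude = 3600 × 30.87 = 111132 m.
ΔN = Δφ × 111132 = 57.8 m; ΔE = Δλ × 111132 × cos(41.73623°) = -0.00292 × 111132 × 0.746217 = -242.2 m.
Distance = √(ΔE² + ΔN²) = √((-242.2)² + 57.8²) = 249.0 m.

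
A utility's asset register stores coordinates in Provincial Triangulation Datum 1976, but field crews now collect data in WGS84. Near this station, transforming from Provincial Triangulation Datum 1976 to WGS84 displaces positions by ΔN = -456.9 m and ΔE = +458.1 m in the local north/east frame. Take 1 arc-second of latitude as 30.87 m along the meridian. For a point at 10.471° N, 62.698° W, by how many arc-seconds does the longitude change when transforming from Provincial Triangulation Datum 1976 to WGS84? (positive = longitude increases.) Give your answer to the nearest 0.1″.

At latitude 10.471°, cos φ = 0.983347.
1″ of longitude at this latitude = 30.87 × cos φ = 30.3559 m, so Δλ = 458.1 / 30.3559 = 15.091″.

Δλ = 15.1″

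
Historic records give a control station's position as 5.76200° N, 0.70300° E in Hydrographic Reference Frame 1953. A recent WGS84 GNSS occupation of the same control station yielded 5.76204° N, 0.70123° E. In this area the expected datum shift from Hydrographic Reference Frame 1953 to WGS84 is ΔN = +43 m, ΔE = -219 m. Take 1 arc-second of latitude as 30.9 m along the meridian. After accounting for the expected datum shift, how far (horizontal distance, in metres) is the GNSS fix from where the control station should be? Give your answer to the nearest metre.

45 m

Observed coordinate differences: Δφ = +0.00004°, Δλ = -0.00177°.
Converting to metres (1° lat = 111240 m, cos φ = 0.994948): observed ΔN = 4.4 m, observed ΔE = -195.9 m.
Subtracting the expected shift leaves a residual of 4.4 − (43) = -38.6 m north and -195.9 − (-219) = 23.1 m east.
Residual distance = √((-38.6)² + 23.1²) = 44.9 m.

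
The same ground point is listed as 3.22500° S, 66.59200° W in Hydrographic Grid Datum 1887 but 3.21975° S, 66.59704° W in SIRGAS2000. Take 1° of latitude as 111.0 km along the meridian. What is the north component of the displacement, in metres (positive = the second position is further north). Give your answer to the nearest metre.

Δφ = -3.21975° − -3.22500° = +0.00525°; Δλ = -66.59704° − -66.59200° = -0.00504°.
ΔN = Δφ × 111000 = 582.8 m; ΔE = Δλ × 111000 × cos(-3.22500°) = -0.00504 × 111000 × 0.998416 = -558.6 m.

ΔN = 583 m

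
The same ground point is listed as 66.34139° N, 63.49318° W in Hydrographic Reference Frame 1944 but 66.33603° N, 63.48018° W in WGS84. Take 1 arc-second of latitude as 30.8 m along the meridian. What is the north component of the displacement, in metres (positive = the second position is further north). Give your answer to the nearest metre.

ΔN = -594 m

Δφ = 66.33603° − 66.34139° = -0.00536°; Δλ = -63.48018° − -63.49318° = +0.01300°.
1° of latitude = 3600 × 30.80 = 110880 m.
ΔN = Δφ × 110880 = -594.3 m; ΔE = Δλ × 110880 × cos(66.34139°) = +0.01300 × 110880 × 0.401286 = 578.4 m.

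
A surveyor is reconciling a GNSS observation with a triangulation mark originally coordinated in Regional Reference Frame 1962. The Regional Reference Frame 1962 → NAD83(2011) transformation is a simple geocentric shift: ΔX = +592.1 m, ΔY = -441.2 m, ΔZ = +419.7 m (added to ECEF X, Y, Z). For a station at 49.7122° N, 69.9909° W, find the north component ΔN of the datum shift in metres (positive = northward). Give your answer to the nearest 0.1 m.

The local north axis is (−sin φ cos λ, −sin φ sin λ, cos φ), giving ΔN = -154.543 − 316.235 + 271.390 = -199.39 m.

ΔN = -199.4 m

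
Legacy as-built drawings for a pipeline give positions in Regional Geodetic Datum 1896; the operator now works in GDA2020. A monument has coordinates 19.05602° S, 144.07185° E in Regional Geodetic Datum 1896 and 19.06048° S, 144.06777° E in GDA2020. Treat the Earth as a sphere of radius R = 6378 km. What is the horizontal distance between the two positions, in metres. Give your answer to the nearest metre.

656 m

Δφ = -19.06048° − -19.05602° = -0.00446°; Δλ = 144.06777° − 144.07185° = -0.00408°.
1° along a meridian = πR/180 = 111317 m.
ΔN = Δφ × 111317 = -496.5 m; ΔE = Δλ × 111317 × cos(-19.05602°) = -0.00408 × 111317 × 0.945200 = -429.3 m.
Distance = √(ΔE² + ΔN²) = √((-429.3)² + (-496.5)²) = 656.3 m.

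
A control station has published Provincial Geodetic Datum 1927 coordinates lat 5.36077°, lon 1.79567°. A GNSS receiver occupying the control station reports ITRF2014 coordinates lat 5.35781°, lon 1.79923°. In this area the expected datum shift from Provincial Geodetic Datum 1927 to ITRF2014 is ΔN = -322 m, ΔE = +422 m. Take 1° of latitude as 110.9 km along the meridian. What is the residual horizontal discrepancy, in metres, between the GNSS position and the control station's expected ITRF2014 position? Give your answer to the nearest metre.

Observed coordinate differences: Δφ = -0.00296°, Δλ = +0.00356°.
Converting to metres (1° lat = 110900 m, cos φ = 0.995626): observed ΔN = -328.3 m, observed ΔE = 393.1 m.
Subtracting the expected shift leaves a residual of -328.3 − (-322) = -6.3 m north and 393.1 − (422) = -28.9 m east.
Residual distance = √((-6.3)² + (-28.9)²) = 29.6 m.

30 m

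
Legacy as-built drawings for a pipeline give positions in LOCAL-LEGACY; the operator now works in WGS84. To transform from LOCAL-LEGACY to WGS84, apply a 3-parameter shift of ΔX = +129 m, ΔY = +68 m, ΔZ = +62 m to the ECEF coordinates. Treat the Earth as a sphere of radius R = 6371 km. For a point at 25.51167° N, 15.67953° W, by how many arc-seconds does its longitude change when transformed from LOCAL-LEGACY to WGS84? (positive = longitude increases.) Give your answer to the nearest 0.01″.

Δλ = 3.60″

sin φ = 0.430695, cos φ = 0.902498, sin λ = -0.270256, cos λ = 0.962788.
East component: ΔE = −sin λ·ΔX + cos λ·ΔY = −(-0.270256)(129) + (0.962788)(68) = 100.33 m.
1° of latitude spans πR/180 = 111195 m; at latitude φ, 1° of longitude spans that × cos φ = 100353.2 m, so Δλ = 100.33 / 100353.2 × 3600 = 3.599″.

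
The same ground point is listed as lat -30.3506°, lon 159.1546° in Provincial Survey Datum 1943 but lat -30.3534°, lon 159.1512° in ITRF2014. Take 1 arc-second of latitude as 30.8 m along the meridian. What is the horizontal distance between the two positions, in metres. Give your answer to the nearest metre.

Δφ = -30.3534° − -30.3506° = -0.0028°; Δλ = 159.1512° − 159.1546° = -0.0034°.
1° of latitude = 3600 × 30.80 = 110880 m.
ΔN = Δφ × 110880 = -310.5 m; ΔE = Δλ × 110880 × cos(-30.3506°) = -0.0034 × 110880 × 0.862950 = -325.3 m.
Distance = √(ΔE² + ΔN²) = √((-325.3)² + (-310.5)²) = 449.7 m.

450 m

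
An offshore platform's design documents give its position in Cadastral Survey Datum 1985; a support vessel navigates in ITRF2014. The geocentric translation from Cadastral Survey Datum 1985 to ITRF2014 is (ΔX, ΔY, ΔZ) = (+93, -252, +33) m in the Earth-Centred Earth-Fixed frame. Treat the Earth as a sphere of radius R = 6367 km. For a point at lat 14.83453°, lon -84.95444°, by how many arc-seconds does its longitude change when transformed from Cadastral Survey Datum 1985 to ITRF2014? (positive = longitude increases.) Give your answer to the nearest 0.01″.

Δλ = 2.36″

sin φ = 0.256028, cos φ = 0.966669, sin λ = -0.996125, cos λ = 0.087948.
East component: ΔE = −sin λ·ΔX + cos λ·ΔY = −(-0.996125)(93) + (0.087948)(-252) = 70.48 m.
1° of latitude spans πR/180 = 111125 m; at latitude φ, 1° of longitude spans that × cos φ = 107421.2 m, so Δλ = 70.48 / 107421.2 × 3600 = 2.362″.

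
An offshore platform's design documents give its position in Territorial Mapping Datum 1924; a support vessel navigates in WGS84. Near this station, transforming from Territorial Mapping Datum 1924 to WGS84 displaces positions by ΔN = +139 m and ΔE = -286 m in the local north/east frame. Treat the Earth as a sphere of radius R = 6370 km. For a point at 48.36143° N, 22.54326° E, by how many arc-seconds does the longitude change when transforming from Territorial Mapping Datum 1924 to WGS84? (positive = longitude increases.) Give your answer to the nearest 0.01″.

Δλ = -13.94″

At latitude 48.36143°, cos φ = 0.664429.
One radian of longitude at latitude φ spans R cos φ, so Δλ = ΔE / (R cos φ) = -286.0 / (6370000 × 0.664429) = -6.7574e-05 rad = -13.938″.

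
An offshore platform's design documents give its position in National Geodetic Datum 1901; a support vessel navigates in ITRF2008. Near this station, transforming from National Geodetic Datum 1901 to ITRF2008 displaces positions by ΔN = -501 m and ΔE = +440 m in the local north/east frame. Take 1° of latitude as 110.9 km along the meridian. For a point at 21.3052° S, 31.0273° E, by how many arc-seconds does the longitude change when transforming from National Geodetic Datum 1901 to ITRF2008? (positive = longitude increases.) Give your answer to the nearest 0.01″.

Δλ = 15.33″

At latitude -21.3052°, cos φ = 0.931658.
1° of longitude at this latitude = 110.9 × cos φ = 103.32 km, so Δλ = 440.0 / 103320.9 = 0.0042586° = 15.331″.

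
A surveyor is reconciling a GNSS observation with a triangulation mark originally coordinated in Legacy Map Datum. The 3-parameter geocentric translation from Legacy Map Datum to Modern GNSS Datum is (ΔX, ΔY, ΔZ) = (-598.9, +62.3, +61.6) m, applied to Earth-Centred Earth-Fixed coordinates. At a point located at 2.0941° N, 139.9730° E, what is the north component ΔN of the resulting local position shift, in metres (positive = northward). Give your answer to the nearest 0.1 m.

ΔN = 43.3 m

The local north axis is (−sin φ cos λ, −sin φ sin λ, cos φ), giving ΔN = -16.758 − 1.464 + 61.559 = 43.34 m.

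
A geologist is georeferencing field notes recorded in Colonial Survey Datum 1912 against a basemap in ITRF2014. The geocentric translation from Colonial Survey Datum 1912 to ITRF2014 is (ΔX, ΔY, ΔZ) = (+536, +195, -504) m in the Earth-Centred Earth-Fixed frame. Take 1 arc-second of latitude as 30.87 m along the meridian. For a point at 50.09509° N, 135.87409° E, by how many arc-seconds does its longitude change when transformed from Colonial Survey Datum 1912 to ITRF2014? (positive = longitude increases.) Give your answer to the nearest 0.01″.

Δλ = -25.91″

sin φ = 0.767110, cos φ = 0.641515, sin λ = 0.696237, cos λ = -0.717812.
East component: ΔE = −sin λ·ΔX + cos λ·ΔY = −(0.696237)(536) + (-0.717812)(195) = -513.16 m.
1° of latitude spans 3600 × 30.87 = 111132 m; at latitude φ, 1° of longitude spans that × cos φ = 71292.9 m, so Δλ = -513.16 / 71292.9 × 3600 = -25.912″.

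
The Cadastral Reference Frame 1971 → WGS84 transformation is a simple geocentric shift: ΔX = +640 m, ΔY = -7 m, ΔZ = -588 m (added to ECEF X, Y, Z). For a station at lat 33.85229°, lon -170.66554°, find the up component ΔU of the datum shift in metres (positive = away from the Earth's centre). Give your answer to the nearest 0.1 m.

ΔU = -851.1 m

The local up (radial) axis is (cos φ cos λ, cos φ sin λ, sin φ), giving ΔU = -524.467 + 0.943 − 327.548 = -851.07 m.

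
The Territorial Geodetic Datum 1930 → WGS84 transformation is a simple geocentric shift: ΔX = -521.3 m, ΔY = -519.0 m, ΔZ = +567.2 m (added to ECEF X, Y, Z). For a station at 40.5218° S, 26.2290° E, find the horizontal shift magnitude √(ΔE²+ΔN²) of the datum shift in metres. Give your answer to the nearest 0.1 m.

236.2 m

The local east axis at (φ, λ) is (−sin λ, cos λ, 0), so ΔE = −sin(26.2290°)·(-521.3) + cos(26.2290°)·(-519.0) = -235.17 m.
The local north axis is (−sin φ cos λ, −sin φ sin λ, cos φ), giving ΔN = -303.833 − 149.035 + 431.162 = -21.71 m.
Horizontal magnitude = √(ΔE² + ΔN²) = √((-235.17)² + (-21.71)²) = 236.17 m.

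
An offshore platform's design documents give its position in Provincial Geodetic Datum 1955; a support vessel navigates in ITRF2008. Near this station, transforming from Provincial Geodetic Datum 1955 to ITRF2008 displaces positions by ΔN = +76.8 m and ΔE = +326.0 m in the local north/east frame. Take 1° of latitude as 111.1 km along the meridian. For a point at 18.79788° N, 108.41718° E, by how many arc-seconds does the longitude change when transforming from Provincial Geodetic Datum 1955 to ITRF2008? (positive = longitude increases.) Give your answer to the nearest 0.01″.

At latitude 18.79788°, cos φ = 0.946661.
1° of longitude at this latitude = 111.1 × cos φ = 105.17 km, so Δλ = 326.0 / 105174.1 = 0.0030996° = 11.159″.

Δλ = 11.16″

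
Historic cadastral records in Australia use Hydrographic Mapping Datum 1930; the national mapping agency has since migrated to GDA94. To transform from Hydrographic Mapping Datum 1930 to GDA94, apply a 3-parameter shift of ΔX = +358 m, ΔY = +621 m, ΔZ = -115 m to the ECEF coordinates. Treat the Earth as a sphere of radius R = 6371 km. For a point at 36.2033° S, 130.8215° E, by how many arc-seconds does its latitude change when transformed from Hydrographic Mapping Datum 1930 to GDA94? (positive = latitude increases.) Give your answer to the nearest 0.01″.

sin φ = -0.590652, cos φ = 0.806926, sin λ = 0.756750, cos λ = -0.653705.
North component: ΔN = −sin φ cos λ·ΔX − sin φ sin λ·ΔY + cos φ·ΔZ = −(-0.590652)(-0.653705)(358) − (-0.590652)(0.756750)(621) + (0.806926)(-115) = 46.55 m.
1° of latitude spans πR/180 = 111195 m, so Δφ = 46.55 / 111195 × 3600 = 1.507″.

Δφ = 1.51″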